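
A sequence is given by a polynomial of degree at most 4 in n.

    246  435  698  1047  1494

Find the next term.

Δ: 189, 263, 349, 447
Δ²: 74, 86, 98
Δ³: 12, 12
Third differences constant at 12.
98 + 12 = 110;  447 + 110 = 557;  1494 + 557 = 2051

2051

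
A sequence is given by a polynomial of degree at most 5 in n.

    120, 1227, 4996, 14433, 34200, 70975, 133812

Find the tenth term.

612435

First differences: 1107, 3769, 9437, 19767, 36775, 62837
Second differences: 2662, 5668, 10330, 17008, 26062
Third differences: 3006, 4662, 6678, 9054
Fourth differences: 1656, 2016, 2376
Fifth differences: 360, 360
Fifth differences constant at 360.
2376 + 360 = 2736;  9054 + 2736 = 11790;  26062 + 11790 = 37852;  62837 + 37852 = 100689;  133812 + 100689 = 234501
2736 + 360 = 3096;  11790 + 3096 = 14886;  37852 + 14886 = 52738;  100689 + 52738 = 153427;  234501 + 153427 = 387928
3096 + 360 = 3456;  14886 + 3456 = 18342;  52738 + 18342 = 71080;  153427 + 71080 = 224507;  387928 + 224507 = 612435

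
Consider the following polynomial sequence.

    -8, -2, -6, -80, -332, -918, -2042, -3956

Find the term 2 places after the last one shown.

D1: 6  -4  -74  -252  -586  -1124  -1914
D2: -10  -70  -178  -334  -538  -790
D3: -60  -108  -156  -204  -252
D4: -48  -48  -48  -48
Fourth differences constant at -48.
-252 − 48 = -300;  -790 − 300 = -1090;  -1914 − 1090 = -3004;  -3956 − 3004 = -6960
-300 − 48 = -348;  -1090 − 348 = -1438;  -3004 − 1438 = -4442;  -6960 − 4442 = -11402

-11402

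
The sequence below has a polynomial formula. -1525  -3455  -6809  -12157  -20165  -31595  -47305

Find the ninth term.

-95477

D1: -1930, -3354, -5348, -8008, -11430, -15710
D2: -1424, -1994, -2660, -3422, -4280
D3: -570, -666, -762, -858
D4: -96, -96, -96
The fourth differences are constant (-96).
-858 − 96 = -954;  -4280 − 954 = -5234;  -15710 − 5234 = -20944;  -47305 − 20944 = -68249
-954 − 96 = -1050;  -5234 − 1050 = -6284;  -20944 − 6284 = -27228;  -68249 − 27228 = -95477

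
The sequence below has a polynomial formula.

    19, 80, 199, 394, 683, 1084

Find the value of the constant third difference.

18

First differences: 61, 119, 195, 289, 401
Second differences: 58, 76, 94, 112
Third differences: 18, 18, 18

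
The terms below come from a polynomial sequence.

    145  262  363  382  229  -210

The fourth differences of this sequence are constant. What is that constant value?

-24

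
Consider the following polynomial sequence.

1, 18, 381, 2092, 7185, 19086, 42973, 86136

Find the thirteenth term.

First differences: 17, 363, 1711, 5093, 11901, 23887, 43163
Second differences: 346, 1348, 3382, 6808, 11986, 19276
Third differences: 1002, 2034, 3426, 5178, 7290
Fourth differences: 1032, 1392, 1752, 2112
Fifth differences: 360, 360, 360
The fifth differences are constant (360).
2112 + 360 = 2472;  7290 + 2472 = 9762;  19276 + 9762 = 29038;  43163 + 29038 = 72201;  86136 + 72201 = 158337
2472 + 360 = 2832;  9762 + 2832 = 12594;  29038 + 12594 = 41632;  72201 + 41632 = 113833;  158337 + 113833 = 272170
2832 + 360 = 3192;  12594 + 3192 = 15786;  41632 + 15786 = 57418;  113833 + 57418 = 171251;  272170 + 171251 = 443421
3192 + 360 = 3552;  15786 + 3552 = 19338;  57418 + 19338 = 76756;  171251 + 76756 = 248007;  443421 + 248007 = 691428
3552 + 360 = 3912;  19338 + 3912 = 23250;  76756 + 23250 = 100006;  248007 + 100006 = 348013;  691428 + 348013 = 1039441

1039441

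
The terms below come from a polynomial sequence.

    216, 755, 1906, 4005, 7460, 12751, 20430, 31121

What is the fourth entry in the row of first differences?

3455

First differences: 539, 1151, 2099, 3455, 5291, 7679, 10691
Second differences: 612, 948, 1356, 1836, 2388, 3012
Third differences: 336, 408, 480, 552, 624
Fourth differences: 72, 72, 72, 72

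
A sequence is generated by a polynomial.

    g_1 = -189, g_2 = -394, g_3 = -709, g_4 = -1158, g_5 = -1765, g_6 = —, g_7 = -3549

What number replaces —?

Using the first 5 terms:
Δ: -205, -315, -449, -607
Δ²: -110, -134, -158
Δ³: -24, -24
Constant third difference = -24.
Extend forward: -158 − 24 = -182;  -607 − 182 = -789;  -1765 − 789 = -2554

-2554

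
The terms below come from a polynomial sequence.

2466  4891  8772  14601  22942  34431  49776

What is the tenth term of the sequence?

127107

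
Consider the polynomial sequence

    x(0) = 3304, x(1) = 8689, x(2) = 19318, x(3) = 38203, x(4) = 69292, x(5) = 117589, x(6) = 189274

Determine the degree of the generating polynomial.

First differences: 5385, 10629, 18885, 31089, 48297, 71685
Second differences: 5244, 8256, 12204, 17208, 23388
Third differences: 3012, 3948, 5004, 6180
Fourth differences: 936, 1056, 1176
Fifth differences: 120, 120
The fifth differences are constant, so the polynomial has degree 5.

5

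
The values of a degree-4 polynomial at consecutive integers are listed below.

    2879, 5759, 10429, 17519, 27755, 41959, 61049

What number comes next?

86039

D1: 2880, 4670, 7090, 10236, 14204, 19090
D2: 1790, 2420, 3146, 3968, 4886
D3: 630, 726, 822, 918
D4: 96, 96, 96
Fourth differences constant at 96.
918 + 96 = 1014;  4886 + 1014 = 5900;  19090 + 5900 = 24990;  61049 + 24990 = 86039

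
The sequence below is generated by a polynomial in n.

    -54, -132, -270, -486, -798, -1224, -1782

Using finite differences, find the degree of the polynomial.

-78, -138, -216, -312, -426, -558
-60, -78, -96, -114, -132
-18, -18, -18, -18
The third differences are constant, so the polynomial has degree 3.

3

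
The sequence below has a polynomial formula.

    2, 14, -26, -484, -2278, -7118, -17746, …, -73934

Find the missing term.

-38176

Using the first 7 terms:
D1: 12  -40  -458  -1794  -4840  -10628
D2: -52  -418  -1336  -3046  -5788
D3: -366  -918  -1710  -2742
D4: -552  -792  -1032
D5: -240  -240
Constant fifth difference = -240.
Extend forward: -1032 − 240 = -1272;  -2742 − 1272 = -4014;  -5788 − 4014 = -9802;  -10628 − 9802 = -20430;  -17746 − 20430 = -38176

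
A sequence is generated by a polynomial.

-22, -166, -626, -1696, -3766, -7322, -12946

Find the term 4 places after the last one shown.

Δ: -144 , -460 , -1070 , -2070 , -3556 , -5624
Δ²: -316 , -610 , -1000 , -1486 , -2068
Δ³: -294 , -390 , -486 , -582
Δ⁴: -96 , -96 , -96
Constant fourth difference = -96, so extend:
-582 − 96 = -678;  -2068 − 678 = -2746;  -5624 − 2746 = -8370;  -12946 − 8370 = -21316
-678 − 96 = -774;  -2746 − 774 = -3520;  -8370 − 3520 = -11890;  -21316 − 11890 = -33206
-774 − 96 = -870;  -3520 − 870 = -4390;  -11890 − 4390 = -16280;  -33206 − 16280 = -49486
-870 − 96 = -966;  -4390 − 966 = -5356;  -16280 − 5356 = -21636;  -49486 − 21636 = -71122

-71122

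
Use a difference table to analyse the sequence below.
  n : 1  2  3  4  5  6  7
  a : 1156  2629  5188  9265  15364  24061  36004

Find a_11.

131716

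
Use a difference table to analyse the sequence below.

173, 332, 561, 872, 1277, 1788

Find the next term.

First differences: 159, 229, 311, 405, 511
Second differences: 70, 82, 94, 106
Third differences: 12, 12, 12
Third differences constant at 12.
106 + 12 = 118;  511 + 118 = 629;  1788 + 629 = 2417

2417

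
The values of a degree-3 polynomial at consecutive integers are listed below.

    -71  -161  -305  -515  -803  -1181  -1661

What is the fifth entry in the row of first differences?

-378

Δ: -90, -144, -210, -288, -378, -480
Δ²: -54, -66, -78, -90, -102
Δ³: -12, -12, -12, -12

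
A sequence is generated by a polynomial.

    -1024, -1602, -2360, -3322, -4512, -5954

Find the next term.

-7672

Δ: -578 , -758 , -962 , -1190 , -1442
Δ²: -180 , -204 , -228 , -252
Δ³: -24 , -24 , -24
The third differences are constant (-24).
-252 − 24 = -276;  -1442 − 276 = -1718;  -5954 − 1718 = -7672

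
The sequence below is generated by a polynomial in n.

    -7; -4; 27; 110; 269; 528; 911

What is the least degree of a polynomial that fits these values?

3, 31, 83, 159, 259, 383
28, 52, 76, 100, 124
24, 24, 24, 24
The third differences are constant, so the polynomial has degree 3.

3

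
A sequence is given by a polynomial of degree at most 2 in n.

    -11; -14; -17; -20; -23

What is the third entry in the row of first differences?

First differences: -3, -3, -3, -3

-3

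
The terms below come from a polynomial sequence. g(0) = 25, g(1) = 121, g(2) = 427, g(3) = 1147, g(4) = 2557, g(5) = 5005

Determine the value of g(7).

14767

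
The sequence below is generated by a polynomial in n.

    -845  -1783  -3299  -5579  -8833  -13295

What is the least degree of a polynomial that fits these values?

First differences: -938, -1516, -2280, -3254, -4462
Second differences: -578, -764, -974, -1208
Third differences: -186, -210, -234
Fourth differences: -24, -24
The fourth differences are constant, so the polynomial has degree 4.

4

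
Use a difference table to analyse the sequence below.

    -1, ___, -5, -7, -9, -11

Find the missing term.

-3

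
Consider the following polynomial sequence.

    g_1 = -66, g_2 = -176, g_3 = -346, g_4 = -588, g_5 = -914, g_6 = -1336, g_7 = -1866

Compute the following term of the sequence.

-2516

D1: -110, -170, -242, -326, -422, -530
D2: -60, -72, -84, -96, -108
D3: -12, -12, -12, -12
Constant third difference = -12, so extend:
-108 − 12 = -120;  -530 − 120 = -650;  -1866 − 650 = -2516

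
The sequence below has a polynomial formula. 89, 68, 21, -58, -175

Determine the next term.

-336

Δ: -21  -47  -79  -117
Δ²: -26  -32  -38
Δ³: -6  -6
Constant third difference = -6, so extend:
-38 − 6 = -44;  -117 − 44 = -161;  -175 − 161 = -336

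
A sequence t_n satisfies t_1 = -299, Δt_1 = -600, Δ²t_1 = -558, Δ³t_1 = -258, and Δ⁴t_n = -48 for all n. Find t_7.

Build the table forward from the leading diagonal:
D4: -48, -48, -48, -48, -48, -48, -48
D3: -258, -306, -354, -402, -450, -498, -546
D2: -558, -816, -1122, -1476, -1878, -2328, -2826
D1: -600, -1158, -1974, -3096, -4572, -6450, -8778
t: -299, -899, -2057, -4031, -7127, -11699, -18149

-18149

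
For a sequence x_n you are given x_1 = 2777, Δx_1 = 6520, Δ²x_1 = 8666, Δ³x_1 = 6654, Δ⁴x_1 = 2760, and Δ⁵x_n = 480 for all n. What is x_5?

110229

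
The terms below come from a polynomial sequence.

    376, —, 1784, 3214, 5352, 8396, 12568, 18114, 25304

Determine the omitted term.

888

Using the last 7 terms:
First differences: 1430  2138  3044  4172  5546  7190
Second differences: 708  906  1128  1374  1644
Third differences: 198  222  246  270
Fourth differences: 24  24  24
Constant fourth difference = 24.
Extend backward: 198 − 24 = 174;  708 − 174 = 534;  1430 − 534 = 896;  1784 − 896 = 888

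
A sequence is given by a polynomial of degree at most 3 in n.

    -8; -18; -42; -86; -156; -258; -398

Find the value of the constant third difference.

D1: -10, -24, -44, -70, -102, -140
D2: -14, -20, -26, -32, -38
D3: -6, -6, -6, -6

-6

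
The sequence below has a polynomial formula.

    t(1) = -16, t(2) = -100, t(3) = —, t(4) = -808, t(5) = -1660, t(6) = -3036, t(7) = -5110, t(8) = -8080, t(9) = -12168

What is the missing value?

Using the last 6 terms:
-852, -1376, -2074, -2970, -4088
-524, -698, -896, -1118
-174, -198, -222
-24, -24
Constant fourth difference = -24.
Extend backward: -174 + 24 = -150;  -524 + 150 = -374;  -852 + 374 = -478;  -808 + 478 = -330

-330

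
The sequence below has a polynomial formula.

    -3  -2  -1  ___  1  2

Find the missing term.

0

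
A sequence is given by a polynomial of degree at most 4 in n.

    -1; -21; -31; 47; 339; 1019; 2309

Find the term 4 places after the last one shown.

19689

First differences: -20  -10  78  292  680  1290
Second differences: 10  88  214  388  610
Third differences: 78  126  174  222
Fourth differences: 48  48  48
Fourth differences constant at 48.
222 + 48 = 270;  610 + 270 = 880;  1290 + 880 = 2170;  2309 + 2170 = 4479
270 + 48 = 318;  880 + 318 = 1198;  2170 + 1198 = 3368;  4479 + 3368 = 7847
318 + 48 = 366;  1198 + 366 = 1564;  3368 + 1564 = 4932;  7847 + 4932 = 12779
366 + 48 = 414;  1564 + 414 = 1978;  4932 + 1978 = 6910;  12779 + 6910 = 19689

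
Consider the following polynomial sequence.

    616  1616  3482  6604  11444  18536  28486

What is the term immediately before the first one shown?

164

First differences: 1000  1866  3122  4840  7092  9950
Second differences: 866  1256  1718  2252  2858
Third differences: 390  462  534  606
Fourth differences: 72  72  72
The fourth differences are constant at 72.
Work back: 390 − 72 = 318;  866 − 318 = 548;  1000 − 548 = 452;  616 − 452 = 164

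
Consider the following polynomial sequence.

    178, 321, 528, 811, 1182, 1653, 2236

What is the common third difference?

First differences: 143, 207, 283, 371, 471, 583
Second differences: 64, 76, 88, 100, 112
Third differences: 12, 12, 12, 12

12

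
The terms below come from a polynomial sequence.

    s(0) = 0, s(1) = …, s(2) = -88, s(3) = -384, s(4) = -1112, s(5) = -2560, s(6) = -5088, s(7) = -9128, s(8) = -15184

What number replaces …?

-8

Using the last 7 terms:
Δ: -296, -728, -1448, -2528, -4040, -6056
Δ²: -432, -720, -1080, -1512, -2016
Δ³: -288, -360, -432, -504
Δ⁴: -72, -72, -72
Constant fourth difference = -72.
Extend backward: -288 + 72 = -216;  -432 + 216 = -216;  -296 + 216 = -80;  -88 + 80 = -8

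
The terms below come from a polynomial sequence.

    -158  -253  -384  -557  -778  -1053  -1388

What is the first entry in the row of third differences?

-6

First differences: -95, -131, -173, -221, -275, -335
Second differences: -36, -42, -48, -54, -60
Third differences: -6, -6, -6, -6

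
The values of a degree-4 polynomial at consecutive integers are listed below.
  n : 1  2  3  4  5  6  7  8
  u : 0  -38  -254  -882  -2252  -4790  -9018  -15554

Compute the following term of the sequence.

-25112

Δ: -38 , -216 , -628 , -1370 , -2538 , -4228 , -6536
Δ²: -178 , -412 , -742 , -1168 , -1690 , -2308
Δ³: -234 , -330 , -426 , -522 , -618
Δ⁴: -96 , -96 , -96 , -96
Fourth differences constant at -96.
-618 − 96 = -714;  -2308 − 714 = -3022;  -6536 − 3022 = -9558;  -15554 − 9558 = -25112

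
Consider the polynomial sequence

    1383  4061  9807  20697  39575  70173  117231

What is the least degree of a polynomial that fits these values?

5

Δ: 2678, 5746, 10890, 18878, 30598, 47058
Δ²: 3068, 5144, 7988, 11720, 16460
Δ³: 2076, 2844, 3732, 4740
Δ⁴: 768, 888, 1008
Δ⁵: 120, 120
The fifth differences are constant, so the polynomial has degree 5.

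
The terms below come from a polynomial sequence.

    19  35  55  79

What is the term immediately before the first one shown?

First differences: 16, 20, 24
Second differences: 4, 4
The second differences are constant at 4.
Work back: 16 − 4 = 12;  19 − 12 = 7

7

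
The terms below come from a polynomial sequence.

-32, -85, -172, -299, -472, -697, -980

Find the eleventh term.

-2812

D1: -53 , -87 , -127 , -173 , -225 , -283
D2: -34 , -40 , -46 , -52 , -58
D3: -6 , -6 , -6 , -6
The third differences are constant (-6).
-58 − 6 = -64;  -283 − 64 = -347;  -980 − 347 = -1327
-64 − 6 = -70;  -347 − 70 = -417;  -1327 − 417 = -1744
-70 − 6 = -76;  -417 − 76 = -493;  -1744 − 493 = -2237
-76 − 6 = -82;  -493 − 82 = -575;  -2237 − 575 = -2812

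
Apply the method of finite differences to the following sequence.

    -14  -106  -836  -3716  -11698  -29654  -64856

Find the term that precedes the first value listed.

D1: -92  -730  -2880  -7982  -17956  -35202
D2: -638  -2150  -5102  -9974  -17246
D3: -1512  -2952  -4872  -7272
D4: -1440  -1920  -2400
D5: -480  -480
The fifth differences are constant at -480.
Work back: -1440 + 480 = -960;  -1512 + 960 = -552;  -638 + 552 = -86;  -92 + 86 = -6;  -14 + 6 = -8

-8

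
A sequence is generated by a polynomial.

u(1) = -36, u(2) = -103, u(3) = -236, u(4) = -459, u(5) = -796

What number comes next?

-1271

-67  -133  -223  -337
-66  -90  -114
-24  -24
Third differences constant at -24.
-114 − 24 = -138;  -337 − 138 = -475;  -796 − 475 = -1271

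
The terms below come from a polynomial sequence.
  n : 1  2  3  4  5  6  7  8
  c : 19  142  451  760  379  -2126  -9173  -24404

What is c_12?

First differences: 123 , 309 , 309 , -381 , -2505 , -7047 , -15231
Second differences: 186 , 0 , -690 , -2124 , -4542 , -8184
Third differences: -186 , -690 , -1434 , -2418 , -3642
Fourth differences: -504 , -744 , -984 , -1224
Fifth differences: -240 , -240 , -240
The fifth differences are constant (-240).
-1224 − 240 = -1464;  -3642 − 1464 = -5106;  -8184 − 5106 = -13290;  -15231 − 13290 = -28521;  -24404 − 28521 = -52925
-1464 − 240 = -1704;  -5106 − 1704 = -6810;  -13290 − 6810 = -20100;  -28521 − 20100 = -48621;  -52925 − 48621 = -101546
-1704 − 240 = -1944;  -6810 − 1944 = -8754;  -20100 − 8754 = -28854;  -48621 − 28854 = -77475;  -101546 − 77475 = -179021
-1944 − 240 = -2184;  -8754 − 2184 = -10938;  -28854 − 10938 = -39792;  -77475 − 39792 = -117267;  -179021 − 117267 = -296288

-296288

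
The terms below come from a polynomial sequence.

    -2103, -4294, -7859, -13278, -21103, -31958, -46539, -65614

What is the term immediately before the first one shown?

-878

-2191  -3565  -5419  -7825  -10855  -14581  -19075
-1374  -1854  -2406  -3030  -3726  -4494
-480  -552  -624  -696  -768
-72  -72  -72  -72
The fourth differences are constant at -72.
Work back: -480 + 72 = -408;  -1374 + 408 = -966;  -2191 + 966 = -1225;  -2103 + 1225 = -878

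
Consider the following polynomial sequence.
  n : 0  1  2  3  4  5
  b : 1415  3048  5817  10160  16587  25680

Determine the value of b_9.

102872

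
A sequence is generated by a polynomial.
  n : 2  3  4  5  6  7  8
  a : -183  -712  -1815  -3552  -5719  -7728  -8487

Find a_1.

First differences: -529  -1103  -1737  -2167  -2009  -759
Second differences: -574  -634  -430  158  1250
Third differences: -60  204  588  1092
Fourth differences: 264  384  504
Fifth differences: 120  120
The fifth differences are constant at 120.
Work back: 264 − 120 = 144;  -60 − 144 = -204;  -574 + 204 = -370;  -529 + 370 = -159;  -183 + 159 = -24

-24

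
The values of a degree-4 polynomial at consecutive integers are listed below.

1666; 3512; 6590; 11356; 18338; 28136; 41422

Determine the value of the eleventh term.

Δ: 1846, 3078, 4766, 6982, 9798, 13286
Δ²: 1232, 1688, 2216, 2816, 3488
Δ³: 456, 528, 600, 672
Δ⁴: 72, 72, 72
Constant fourth difference = 72, so extend:
672 + 72 = 744;  3488 + 744 = 4232;  13286 + 4232 = 17518;  41422 + 17518 = 58940
744 + 72 = 816;  4232 + 816 = 5048;  17518 + 5048 = 22566;  58940 + 22566 = 81506
816 + 72 = 888;  5048 + 888 = 5936;  22566 + 5936 = 28502;  81506 + 28502 = 110008
888 + 72 = 960;  5936 + 960 = 6896;  28502 + 6896 = 35398;  110008 + 35398 = 145406

145406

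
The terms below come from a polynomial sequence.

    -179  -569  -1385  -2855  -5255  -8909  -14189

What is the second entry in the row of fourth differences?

First differences: -390, -816, -1470, -2400, -3654, -5280
Second differences: -426, -654, -930, -1254, -1626
Third differences: -228, -276, -324, -372
Fourth differences: -48, -48, -48

-48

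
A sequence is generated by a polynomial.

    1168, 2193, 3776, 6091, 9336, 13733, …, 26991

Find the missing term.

19528

Using the first 6 terms:
Δ: 1025  1583  2315  3245  4397
Δ²: 558  732  930  1152
Δ³: 174  198  222
Δ⁴: 24  24
Constant fourth difference = 24.
Extend forward: 222 + 24 = 246;  1152 + 246 = 1398;  4397 + 1398 = 5795;  13733 + 5795 = 19528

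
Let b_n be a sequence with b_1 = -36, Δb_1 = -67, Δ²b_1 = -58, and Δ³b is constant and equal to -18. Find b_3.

-228

Build the table forward from the leading diagonal:
Δ³: -18, -18, -18
Δ²: -58, -76, -94
Δ: -67, -125, -201
b: -36, -103, -228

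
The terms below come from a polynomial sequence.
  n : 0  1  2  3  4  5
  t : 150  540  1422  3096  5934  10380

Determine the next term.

Δ: 390 , 882 , 1674 , 2838 , 4446
Δ²: 492 , 792 , 1164 , 1608
Δ³: 300 , 372 , 444
Δ⁴: 72 , 72
Constant fourth difference = 72, so extend:
444 + 72 = 516;  1608 + 516 = 2124;  4446 + 2124 = 6570;  10380 + 6570 = 16950

16950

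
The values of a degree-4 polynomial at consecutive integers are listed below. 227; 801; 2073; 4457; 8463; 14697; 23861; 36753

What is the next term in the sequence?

D1: 574 , 1272 , 2384 , 4006 , 6234 , 9164 , 12892
D2: 698 , 1112 , 1622 , 2228 , 2930 , 3728
D3: 414 , 510 , 606 , 702 , 798
D4: 96 , 96 , 96 , 96
Constant fourth difference = 96, so extend:
798 + 96 = 894;  3728 + 894 = 4622;  12892 + 4622 = 17514;  36753 + 17514 = 54267

54267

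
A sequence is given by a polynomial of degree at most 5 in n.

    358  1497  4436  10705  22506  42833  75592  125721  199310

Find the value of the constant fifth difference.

120

First differences: 1139, 2939, 6269, 11801, 20327, 32759, 50129, 73589
Second differences: 1800, 3330, 5532, 8526, 12432, 17370, 23460
Third differences: 1530, 2202, 2994, 3906, 4938, 6090
Fourth differences: 672, 792, 912, 1032, 1152
Fifth differences: 120, 120, 120, 120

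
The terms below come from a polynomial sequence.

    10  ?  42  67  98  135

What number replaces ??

Using the last 4 terms:
Δ: 25, 31, 37
Δ²: 6, 6
Constant second difference = 6.
Extend backward: 25 − 6 = 19;  42 − 19 = 23

23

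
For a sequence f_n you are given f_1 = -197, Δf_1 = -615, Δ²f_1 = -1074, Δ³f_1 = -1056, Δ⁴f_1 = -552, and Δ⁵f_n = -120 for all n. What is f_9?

-139685

Build the table forward from the leading diagonal:
Δ⁵: -120, -120, -120, -120, -120, -120, -120, -120, -120
Δ⁴: -552, -672, -792, -912, -1032, -1152, -1272, -1392, -1512
Δ³: -1056, -1608, -2280, -3072, -3984, -5016, -6168, -7440, -8832
Δ²: -1074, -2130, -3738, -6018, -9090, -13074, -18090, -24258, -31698
Δ: -615, -1689, -3819, -7557, -13575, -22665, -35739, -53829, -78087
f: -197, -812, -2501, -6320, -13877, -27452, -50117, -85856, -139685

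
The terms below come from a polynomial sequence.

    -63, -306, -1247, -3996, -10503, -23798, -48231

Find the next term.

-89712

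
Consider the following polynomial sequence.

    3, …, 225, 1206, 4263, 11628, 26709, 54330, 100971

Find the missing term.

Using the last 7 terms:
Δ: 981  3057  7365  15081  27621  46641
Δ²: 2076  4308  7716  12540  19020
Δ³: 2232  3408  4824  6480
Δ⁴: 1176  1416  1656
Δ⁵: 240  240
Constant fifth difference = 240.
Extend backward: 1176 − 240 = 936;  2232 − 936 = 1296;  2076 − 1296 = 780;  981 − 780 = 201;  225 − 201 = 24

24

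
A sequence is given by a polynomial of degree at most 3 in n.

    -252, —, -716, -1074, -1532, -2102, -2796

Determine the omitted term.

-446

Using the last 5 terms:
-358  -458  -570  -694
-100  -112  -124
-12  -12
Constant third difference = -12.
Extend backward: -100 + 12 = -88;  -358 + 88 = -270;  -716 + 270 = -446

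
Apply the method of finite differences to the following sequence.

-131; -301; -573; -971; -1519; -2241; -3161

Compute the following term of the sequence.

First differences: -170, -272, -398, -548, -722, -920
Second differences: -102, -126, -150, -174, -198
Third differences: -24, -24, -24, -24
The third differences are constant (-24).
-198 − 24 = -222;  -920 − 222 = -1142;  -3161 − 1142 = -4303

-4303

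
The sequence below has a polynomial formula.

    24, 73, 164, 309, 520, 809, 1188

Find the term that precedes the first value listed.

49, 91, 145, 211, 289, 379
42, 54, 66, 78, 90
12, 12, 12, 12
The third differences are constant at 12.
Work back: 42 − 12 = 30;  49 − 30 = 19;  24 − 19 = 5

5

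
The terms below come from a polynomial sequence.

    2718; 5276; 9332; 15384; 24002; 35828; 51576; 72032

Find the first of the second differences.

D1: 2558, 4056, 6052, 8618, 11826, 15748, 20456
D2: 1498, 1996, 2566, 3208, 3922, 4708
D3: 498, 570, 642, 714, 786
D4: 72, 72, 72, 72

1498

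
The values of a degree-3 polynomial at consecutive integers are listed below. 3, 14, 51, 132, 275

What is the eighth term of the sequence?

1256

First differences: 11 , 37 , 81 , 143
Second differences: 26 , 44 , 62
Third differences: 18 , 18
Constant third difference = 18, so extend:
62 + 18 = 80;  143 + 80 = 223;  275 + 223 = 498
80 + 18 = 98;  223 + 98 = 321;  498 + 321 = 819
98 + 18 = 116;  321 + 116 = 437;  819 + 437 = 1256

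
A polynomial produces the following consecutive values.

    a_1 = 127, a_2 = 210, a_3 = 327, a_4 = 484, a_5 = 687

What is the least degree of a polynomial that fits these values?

First differences: 83, 117, 157, 203
Second differences: 34, 40, 46
Third differences: 6, 6
The third differences are constant, so the polynomial has degree 3.

3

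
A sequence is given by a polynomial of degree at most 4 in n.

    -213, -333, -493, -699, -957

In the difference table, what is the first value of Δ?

D1: -120, -160, -206, -258
D2: -40, -46, -52
D3: -6, -6

-120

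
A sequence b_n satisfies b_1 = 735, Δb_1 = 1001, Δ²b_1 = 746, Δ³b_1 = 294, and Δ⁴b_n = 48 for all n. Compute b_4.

Build the table forward from the leading diagonal:
Δ⁴: 48, 48, 48, 48
Δ³: 294, 342, 390, 438
Δ²: 746, 1040, 1382, 1772
Δ: 1001, 1747, 2787, 4169
b: 735, 1736, 3483, 6270

6270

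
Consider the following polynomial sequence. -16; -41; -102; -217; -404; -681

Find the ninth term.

-2232

First differences: -25, -61, -115, -187, -277
Second differences: -36, -54, -72, -90
Third differences: -18, -18, -18
The third differences are constant (-18).
-90 − 18 = -108;  -277 − 108 = -385;  -681 − 385 = -1066
-108 − 18 = -126;  -385 − 126 = -511;  -1066 − 511 = -1577
-126 − 18 = -144;  -511 − 144 = -655;  -1577 − 655 = -2232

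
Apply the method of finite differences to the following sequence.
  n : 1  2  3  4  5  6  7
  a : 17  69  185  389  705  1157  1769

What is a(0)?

5

D1: 52  116  204  316  452  612
D2: 64  88  112  136  160
D3: 24  24  24  24
The third differences are constant at 24.
Work back: 64 − 24 = 40;  52 − 40 = 12;  17 − 12 = 5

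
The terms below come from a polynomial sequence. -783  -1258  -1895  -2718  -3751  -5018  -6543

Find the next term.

-8350

First differences: -475, -637, -823, -1033, -1267, -1525
Second differences: -162, -186, -210, -234, -258
Third differences: -24, -24, -24, -24
Third differences constant at -24.
-258 − 24 = -282;  -1525 − 282 = -1807;  -6543 − 1807 = -8350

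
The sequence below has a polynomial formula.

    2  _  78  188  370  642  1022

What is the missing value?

22

Using the last 5 terms:
Δ: 110, 182, 272, 380
Δ²: 72, 90, 108
Δ³: 18, 18
Constant third difference = 18.
Extend backward: 72 − 18 = 54;  110 − 54 = 56;  78 − 56 = 22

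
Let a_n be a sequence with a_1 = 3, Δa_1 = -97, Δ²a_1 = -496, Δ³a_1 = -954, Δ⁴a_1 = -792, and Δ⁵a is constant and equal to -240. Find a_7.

-40419

Build the table forward from the leading diagonal:
Δ⁵: -240  -240  -240  -240  -240  -240  -240
Δ⁴: -792  -1032  -1272  -1512  -1752  -1992  -2232
Δ³: -954  -1746  -2778  -4050  -5562  -7314  -9306
Δ²: -496  -1450  -3196  -5974  -10024  -15586  -22900
Δ: -97  -593  -2043  -5239  -11213  -21237  -36823
a: 3  -94  -687  -2730  -7969  -19182  -40419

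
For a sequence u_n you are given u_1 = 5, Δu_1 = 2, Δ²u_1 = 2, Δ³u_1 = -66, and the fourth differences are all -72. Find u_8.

Build the table forward from the leading diagonal:
D4: -72  -72  -72  -72  -72  -72  -72  -72
D3: -66  -138  -210  -282  -354  -426  -498  -570
D2: 2  -64  -202  -412  -694  -1048  -1474  -1972
D1: 2  4  -60  -262  -674  -1368  -2416  -3890
u: 5  7  11  -49  -311  -985  -2353  -4769

-4769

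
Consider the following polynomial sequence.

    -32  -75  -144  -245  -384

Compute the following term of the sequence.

-567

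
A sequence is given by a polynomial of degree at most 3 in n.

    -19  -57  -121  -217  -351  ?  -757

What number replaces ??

Using the first 5 terms:
Δ: -38  -64  -96  -134
Δ²: -26  -32  -38
Δ³: -6  -6
Constant third difference = -6.
Extend forward: -38 − 6 = -44;  -134 − 44 = -178;  -351 − 178 = -529

-529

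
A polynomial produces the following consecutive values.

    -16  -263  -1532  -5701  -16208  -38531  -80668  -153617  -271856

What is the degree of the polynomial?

5

D1: -247, -1269, -4169, -10507, -22323, -42137, -72949, -118239
D2: -1022, -2900, -6338, -11816, -19814, -30812, -45290
D3: -1878, -3438, -5478, -7998, -10998, -14478
D4: -1560, -2040, -2520, -3000, -3480
D5: -480, -480, -480, -480
The fifth differences are constant, so the polynomial has degree 5.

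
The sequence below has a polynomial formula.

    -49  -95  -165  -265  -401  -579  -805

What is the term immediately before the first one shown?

Δ: -46, -70, -100, -136, -178, -226
Δ²: -24, -30, -36, -42, -48
Δ³: -6, -6, -6, -6
The third differences are constant at -6.
Work back: -24 + 6 = -18;  -46 + 18 = -28;  -49 + 28 = -21

-21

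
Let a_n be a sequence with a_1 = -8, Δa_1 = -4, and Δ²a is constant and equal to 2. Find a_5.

Build the table forward from the leading diagonal:
Second differences: 2  2  2  2  2
First differences: -4  -2  0  2  4
a: -8  -12  -14  -14  -12

-12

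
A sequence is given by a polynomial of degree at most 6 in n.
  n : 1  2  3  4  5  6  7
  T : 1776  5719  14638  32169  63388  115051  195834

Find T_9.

3943 , 8919 , 17531 , 31219 , 51663 , 80783
4976 , 8612 , 13688 , 20444 , 29120
3636 , 5076 , 6756 , 8676
1440 , 1680 , 1920
240 , 240
Constant fifth difference = 240, so extend:
1920 + 240 = 2160;  8676 + 2160 = 10836;  29120 + 10836 = 39956;  80783 + 39956 = 120739;  195834 + 120739 = 316573
2160 + 240 = 2400;  10836 + 2400 = 13236;  39956 + 13236 = 53192;  120739 + 53192 = 173931;  316573 + 173931 = 490504

490504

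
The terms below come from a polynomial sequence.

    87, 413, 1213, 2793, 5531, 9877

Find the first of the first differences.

326

Δ: 326, 800, 1580, 2738, 4346
Δ²: 474, 780, 1158, 1608
Δ³: 306, 378, 450
Δ⁴: 72, 72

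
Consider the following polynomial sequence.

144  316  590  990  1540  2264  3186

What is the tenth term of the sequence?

172  274  400  550  724  922
102  126  150  174  198
24  24  24  24
Third differences constant at 24.
198 + 24 = 222;  922 + 222 = 1144;  3186 + 1144 = 4330
222 + 24 = 246;  1144 + 246 = 1390;  4330 + 1390 = 5720
246 + 24 = 270;  1390 + 270 = 1660;  5720 + 1660 = 7380

7380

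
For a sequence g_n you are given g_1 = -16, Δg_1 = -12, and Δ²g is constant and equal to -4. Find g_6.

-116

Build the table forward from the leading diagonal:
Second differences: -4, -4, -4, -4, -4, -4
First differences: -12, -16, -20, -24, -28, -32
g: -16, -28, -44, -64, -88, -116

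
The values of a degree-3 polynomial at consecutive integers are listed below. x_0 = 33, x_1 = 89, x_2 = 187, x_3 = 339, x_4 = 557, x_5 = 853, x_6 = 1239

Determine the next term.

1727

D1: 56, 98, 152, 218, 296, 386
D2: 42, 54, 66, 78, 90
D3: 12, 12, 12, 12
Constant third difference = 12, so extend:
90 + 12 = 102;  386 + 102 = 488;  1239 + 488 = 1727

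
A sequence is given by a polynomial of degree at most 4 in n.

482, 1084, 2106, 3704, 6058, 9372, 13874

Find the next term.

D1: 602, 1022, 1598, 2354, 3314, 4502
D2: 420, 576, 756, 960, 1188
D3: 156, 180, 204, 228
D4: 24, 24, 24
Constant fourth difference = 24, so extend:
228 + 24 = 252;  1188 + 252 = 1440;  4502 + 1440 = 5942;  13874 + 5942 = 19816

19816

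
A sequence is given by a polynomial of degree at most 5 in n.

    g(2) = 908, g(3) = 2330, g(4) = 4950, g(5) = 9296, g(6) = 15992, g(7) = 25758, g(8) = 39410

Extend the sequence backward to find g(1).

252

D1: 1422, 2620, 4346, 6696, 9766, 13652
D2: 1198, 1726, 2350, 3070, 3886
D3: 528, 624, 720, 816
D4: 96, 96, 96
The fourth differences are constant at 96.
Work back: 528 − 96 = 432;  1198 − 432 = 766;  1422 − 766 = 656;  908 − 656 = 252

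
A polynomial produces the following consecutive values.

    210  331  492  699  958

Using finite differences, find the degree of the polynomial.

First differences: 121, 161, 207, 259
Second differences: 40, 46, 52
Third differences: 6, 6
The third differences are constant, so the polynomial has degree 3.

3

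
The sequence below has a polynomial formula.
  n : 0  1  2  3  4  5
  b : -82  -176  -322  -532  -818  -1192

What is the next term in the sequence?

Δ: -94, -146, -210, -286, -374
Δ²: -52, -64, -76, -88
Δ³: -12, -12, -12
Constant third difference = -12, so extend:
-88 − 12 = -100;  -374 − 100 = -474;  -1192 − 474 = -1666

-1666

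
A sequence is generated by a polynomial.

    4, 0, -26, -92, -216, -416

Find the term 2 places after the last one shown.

-1116

Δ: -4, -26, -66, -124, -200
Δ²: -22, -40, -58, -76
Δ³: -18, -18, -18
Constant third difference = -18, so extend:
-76 − 18 = -94;  -200 − 94 = -294;  -416 − 294 = -710
-94 − 18 = -112;  -294 − 112 = -406;  -710 − 406 = -1116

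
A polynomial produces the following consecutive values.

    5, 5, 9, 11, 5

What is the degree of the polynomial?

3

D1: 0, 4, 2, -6
D2: 4, -2, -8
D3: -6, -6
The third differences are constant, so the polynomial has degree 3.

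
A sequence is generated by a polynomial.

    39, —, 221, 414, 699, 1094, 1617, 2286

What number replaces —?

102

Using the last 6 terms:
First differences: 193, 285, 395, 523, 669
Second differences: 92, 110, 128, 146
Third differences: 18, 18, 18
Constant third difference = 18.
Extend backward: 92 − 18 = 74;  193 − 74 = 119;  221 − 119 = 102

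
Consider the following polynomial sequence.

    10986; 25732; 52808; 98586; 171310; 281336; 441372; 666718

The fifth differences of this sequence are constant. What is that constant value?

240

Δ: 14746, 27076, 45778, 72724, 110026, 160036, 225346
Δ²: 12330, 18702, 26946, 37302, 50010, 65310
Δ³: 6372, 8244, 10356, 12708, 15300
Δ⁴: 1872, 2112, 2352, 2592
Δ⁵: 240, 240, 240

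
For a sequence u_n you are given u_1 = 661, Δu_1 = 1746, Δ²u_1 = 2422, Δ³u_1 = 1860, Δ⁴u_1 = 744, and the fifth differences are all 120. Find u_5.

Build the table forward from the leading diagonal:
D5: 120, 120, 120, 120, 120
D4: 744, 864, 984, 1104, 1224
D3: 1860, 2604, 3468, 4452, 5556
D2: 2422, 4282, 6886, 10354, 14806
D1: 1746, 4168, 8450, 15336, 25690
u: 661, 2407, 6575, 15025, 30361

30361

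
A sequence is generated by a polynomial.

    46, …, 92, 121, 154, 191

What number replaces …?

67

Using the last 4 terms:
29  33  37
4  4
Constant second difference = 4.
Extend backward: 29 − 4 = 25;  92 − 25 = 67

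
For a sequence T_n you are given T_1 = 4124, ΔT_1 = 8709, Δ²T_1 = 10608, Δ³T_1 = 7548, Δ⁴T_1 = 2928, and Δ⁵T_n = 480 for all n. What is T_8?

Build the table forward from the leading diagonal:
Δ⁵: 480, 480, 480, 480, 480, 480, 480, 480
Δ⁴: 2928, 3408, 3888, 4368, 4848, 5328, 5808, 6288
Δ³: 7548, 10476, 13884, 17772, 22140, 26988, 32316, 38124
Δ²: 10608, 18156, 28632, 42516, 60288, 82428, 109416, 141732
Δ: 8709, 19317, 37473, 66105, 108621, 168909, 251337, 360753
T: 4124, 12833, 32150, 69623, 135728, 244349, 413258, 664595

664595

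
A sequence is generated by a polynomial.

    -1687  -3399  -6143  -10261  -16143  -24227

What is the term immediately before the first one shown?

-713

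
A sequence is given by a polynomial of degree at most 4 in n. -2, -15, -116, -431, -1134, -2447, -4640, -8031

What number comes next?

-12986

Δ: -13, -101, -315, -703, -1313, -2193, -3391
Δ²: -88, -214, -388, -610, -880, -1198
Δ³: -126, -174, -222, -270, -318
Δ⁴: -48, -48, -48, -48
The fourth differences are constant (-48).
-318 − 48 = -366;  -1198 − 366 = -1564;  -3391 − 1564 = -4955;  -8031 − 4955 = -12986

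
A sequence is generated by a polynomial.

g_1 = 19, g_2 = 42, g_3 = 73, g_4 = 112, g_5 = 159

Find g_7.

First differences: 23  31  39  47
Second differences: 8  8  8
The second differences are constant (8).
47 + 8 = 55;  159 + 55 = 214
55 + 8 = 63;  214 + 63 = 277

277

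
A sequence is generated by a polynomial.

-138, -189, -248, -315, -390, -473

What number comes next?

D1: -51  -59  -67  -75  -83
D2: -8  -8  -8  -8
Constant second difference = -8, so extend:
-83 − 8 = -91;  -473 − 91 = -564

-564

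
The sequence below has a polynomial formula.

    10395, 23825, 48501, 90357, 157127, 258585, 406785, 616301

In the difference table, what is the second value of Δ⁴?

Δ: 13430, 24676, 41856, 66770, 101458, 148200, 209516
Δ²: 11246, 17180, 24914, 34688, 46742, 61316
Δ³: 5934, 7734, 9774, 12054, 14574
Δ⁴: 1800, 2040, 2280, 2520
Δ⁵: 240, 240, 240

2040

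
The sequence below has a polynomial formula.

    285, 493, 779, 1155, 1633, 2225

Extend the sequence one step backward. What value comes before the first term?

143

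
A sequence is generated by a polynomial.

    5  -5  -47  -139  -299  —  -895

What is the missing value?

-545

Using the first 5 terms:
-10, -42, -92, -160
-32, -50, -68
-18, -18
Constant third difference = -18.
Extend forward: -68 − 18 = -86;  -160 − 86 = -246;  -299 − 246 = -545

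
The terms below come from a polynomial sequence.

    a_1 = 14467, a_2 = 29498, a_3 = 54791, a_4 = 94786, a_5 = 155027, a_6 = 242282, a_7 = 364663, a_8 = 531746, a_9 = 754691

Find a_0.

First differences: 15031, 25293, 39995, 60241, 87255, 122381, 167083, 222945
Second differences: 10262, 14702, 20246, 27014, 35126, 44702, 55862
Third differences: 4440, 5544, 6768, 8112, 9576, 11160
Fourth differences: 1104, 1224, 1344, 1464, 1584
Fifth differences: 120, 120, 120, 120
The fifth differences are constant at 120.
Work back: 1104 − 120 = 984;  4440 − 984 = 3456;  10262 − 3456 = 6806;  15031 − 6806 = 8225;  14467 − 8225 = 6242

6242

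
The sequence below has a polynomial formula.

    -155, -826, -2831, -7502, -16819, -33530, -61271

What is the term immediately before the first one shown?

-14

-671  -2005  -4671  -9317  -16711  -27741
-1334  -2666  -4646  -7394  -11030
-1332  -1980  -2748  -3636
-648  -768  -888
-120  -120
The fifth differences are constant at -120.
Work back: -648 + 120 = -528;  -1332 + 528 = -804;  -1334 + 804 = -530;  -671 + 530 = -141;  -155 + 141 = -14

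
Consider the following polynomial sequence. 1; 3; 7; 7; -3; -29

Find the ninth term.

2, 4, 0, -10, -26
2, -4, -10, -16
-6, -6, -6
The third differences are constant (-6).
-16 − 6 = -22;  -26 − 22 = -48;  -29 − 48 = -77
-22 − 6 = -28;  -48 − 28 = -76;  -77 − 76 = -153
-28 − 6 = -34;  -76 − 34 = -110;  -153 − 110 = -263

-263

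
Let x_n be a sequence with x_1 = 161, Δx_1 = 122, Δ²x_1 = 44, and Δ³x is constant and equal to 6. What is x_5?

937

Build the table forward from the leading diagonal:
Δ³: 6  6  6  6  6
Δ²: 44  50  56  62  68
Δ: 122  166  216  272  334
x: 161  283  449  665  937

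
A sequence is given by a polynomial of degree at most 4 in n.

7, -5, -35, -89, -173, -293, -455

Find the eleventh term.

-1643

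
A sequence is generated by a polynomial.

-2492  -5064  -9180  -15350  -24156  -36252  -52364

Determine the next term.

First differences: -2572  -4116  -6170  -8806  -12096  -16112
Second differences: -1544  -2054  -2636  -3290  -4016
Third differences: -510  -582  -654  -726
Fourth differences: -72  -72  -72
The fourth differences are constant (-72).
-726 − 72 = -798;  -4016 − 798 = -4814;  -16112 − 4814 = -20926;  -52364 − 20926 = -73290

-73290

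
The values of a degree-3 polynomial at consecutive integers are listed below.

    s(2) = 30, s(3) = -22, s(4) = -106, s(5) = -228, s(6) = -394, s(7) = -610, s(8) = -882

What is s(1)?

D1: -52, -84, -122, -166, -216, -272
D2: -32, -38, -44, -50, -56
D3: -6, -6, -6, -6
The third differences are constant at -6.
Work back: -32 + 6 = -26;  -52 + 26 = -26;  30 + 26 = 56

56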